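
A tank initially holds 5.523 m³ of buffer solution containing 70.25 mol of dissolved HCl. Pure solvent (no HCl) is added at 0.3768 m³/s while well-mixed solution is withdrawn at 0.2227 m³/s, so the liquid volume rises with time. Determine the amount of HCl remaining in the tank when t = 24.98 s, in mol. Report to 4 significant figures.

Total volume: dV/dt = Q_in − Q_out = 0.154100 m³/s, so V(t) = 5.523 + 0.154100 t and V(24.98) = 9.37242 m³.
No HCl enters, so dm/dt = −Q_out · (m/V).
Separate: dm/m = −Q_out dt/V(t) ⇒ ln(m/m₀) = −(Q_out/(Q_in−Q_out)) ln(V/V₀).
m = m₀ (V₀/V)^(Q_out/(Q_in−Q_out)) = 70.25 × (5.523/9.37242)^(1.44517) = 32.7134 mol.

32.71 mol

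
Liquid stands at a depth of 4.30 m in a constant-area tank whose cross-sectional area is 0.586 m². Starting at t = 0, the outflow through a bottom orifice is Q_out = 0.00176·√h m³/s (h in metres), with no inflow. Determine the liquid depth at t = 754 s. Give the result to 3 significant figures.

0.886 m

Volume balance on the tank: A dh/dt = −0.00176 √h.
Separate and integrate: 2(√h − √h₀) = −(0.00176/A) t.
√h = √4.30 − 0.00176·754/(2·0.586) = 2.0736 − 1.1323 = 0.94136.
h = 0.94136² = 0.88615 m.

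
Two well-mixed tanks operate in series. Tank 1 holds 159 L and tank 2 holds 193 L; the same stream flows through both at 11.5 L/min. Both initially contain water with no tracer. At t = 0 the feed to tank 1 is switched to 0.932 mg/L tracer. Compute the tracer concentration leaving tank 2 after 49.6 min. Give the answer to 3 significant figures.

0.777 mg/L

Time constants: τᵢ = Vᵢ/Q for each well-mixed tank.
τ₁ = 159/11.5 = 13.826 min; τ₂ = 193/11.5 = 16.783 min.
Solving the cascade with C₁(0)=C₂(0)=0 gives C₂(t) = C_in[1 − (τ₁ e^(−t/τ₁) − τ₂ e^(−t/τ₂))/(τ₁ − τ₂)].
At t = 49.6: e^(−t/τ₁) = 0.027670, e^(−t/τ₂) = 0.052056.
C₂ = 0.932·[1 − (13.826·0.027670 − 16.783·0.052056)/(-2.9565)] = 0.932·0.83390 = 0.77720 mg/L.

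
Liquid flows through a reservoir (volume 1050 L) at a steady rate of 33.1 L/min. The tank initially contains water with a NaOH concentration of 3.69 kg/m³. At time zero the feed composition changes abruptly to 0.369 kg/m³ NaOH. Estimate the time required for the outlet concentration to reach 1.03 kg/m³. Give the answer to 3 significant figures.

51.2 min

Species balance: V dC/dt = Q(C_in − C) ⇒ τ = V/Q = 31.722 min.
C(t) = C_in + (C₀ − C_in) e^(−t/τ). Set C = 1.03 and solve for t:
e^(−t/τ) = (C − C_in)/(C₀ − C_in) = (1.03 − 0.369)/(3.69 − 0.369) = 0.19904
t = −τ ln(…) = 31.722 × 1.6143 = 51.208 min.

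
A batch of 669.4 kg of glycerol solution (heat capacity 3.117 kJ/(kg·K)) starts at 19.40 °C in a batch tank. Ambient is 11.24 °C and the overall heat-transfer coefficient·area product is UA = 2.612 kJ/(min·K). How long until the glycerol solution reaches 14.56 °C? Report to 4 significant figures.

718.4 min

First-law balance (no shaft work): M c_p dT/dt = −UA(T − T_amb).
τ = M c_p/UA = 798.821 min; T_ss = T_amb = 11.2400 °C.
T(t) = T_ss + (T₀ − T_ss)e^(−t/τ); set T = 14.56:
t = −τ ln[(T − T_ss)/(T₀ − T_ss)] = −798.821 · ln(0.406863) = 718.363 min.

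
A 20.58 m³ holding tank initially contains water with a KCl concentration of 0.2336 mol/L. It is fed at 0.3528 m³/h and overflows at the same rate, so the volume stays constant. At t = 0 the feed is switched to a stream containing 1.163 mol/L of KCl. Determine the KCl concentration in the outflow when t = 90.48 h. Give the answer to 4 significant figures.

0.9660 mol/L

Transient balance on the dissolved component: V dC/dt = Q(C_in − C).
Rewrite as dC/dt + C/τ = C_in/τ, τ = V/Q = 58.3333 h.
Integrating: C(t) = C_in + (C₀ − C_in) e^(−t/τ).
C(90.48) = 1.163 + (0.2336 − 1.163)·e^(−90.48/58.3333) = 1.163 + (-0.929400)·0.212018 = 0.965951 mol/L.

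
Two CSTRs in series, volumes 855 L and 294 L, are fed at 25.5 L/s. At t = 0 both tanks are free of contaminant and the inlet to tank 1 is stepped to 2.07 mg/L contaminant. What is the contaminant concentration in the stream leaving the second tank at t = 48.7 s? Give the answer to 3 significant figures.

1.35 mg/L

Species balance on tank i: dCᵢ/dt = (Cᵢ₋₁ − Cᵢ)/τᵢ with τᵢ = Vᵢ/Q.
τ₁ = 855/25.5 = 33.529 s; τ₂ = 294/25.5 = 11.529 s.
Tank 1: C₁ = C_in(1 − e^(−t/τ₁)). Tank 2 (τ₁ ≠ τ₂): C₂ = C_in[1 − (τ₁ e^(−t/τ₁) − τ₂ e^(−t/τ₂))/(τ₁ − τ₂)].
At t = 48.7: e^(−t/τ₁) = 0.23399, e^(−t/τ₂) = 0.014640.
C₂ = 2.07·[1 − (33.529·0.23399 − 11.529·0.014640)/(22.000)] = 2.07·0.65105 = 1.3477 mg/L.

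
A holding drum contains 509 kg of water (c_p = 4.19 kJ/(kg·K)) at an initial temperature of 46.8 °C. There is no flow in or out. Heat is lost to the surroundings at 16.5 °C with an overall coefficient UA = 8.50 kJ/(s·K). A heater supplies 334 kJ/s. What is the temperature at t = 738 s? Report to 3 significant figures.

Energy balance: M c_p dT/dt = −UA(T − T_amb) + Q̇.
dT/dt = (T_ss − T)/τ with T_ss = T_amb + Q̇/UA = 16.5 + 334/8.50 = 55.794 °C, τ = M c_p/UA = 509·4.19/8.50 = 250.91 s.
T approaches T_ss exponentially: T(t) = T_ss + (T₀ − T_ss) e^(−t/τ).
T(738) = 55.794 + (-8.9941)·0.052796 = 55.319 °C.

55.3 °C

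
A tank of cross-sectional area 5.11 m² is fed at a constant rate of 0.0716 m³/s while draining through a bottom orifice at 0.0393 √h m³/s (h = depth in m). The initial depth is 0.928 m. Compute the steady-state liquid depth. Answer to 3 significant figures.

Volume balance on the tank: A dh/dt = Q_in − 0.0393 √h. At steady state dh/dt = 0:
Q_in = 0.0393 √h_ss ⇒ √h_ss = 0.0716/0.0393 = 1.8219.
h_ss = 1.8219² = 3.3193 m. (Since h₀ = 0.928 m < h_ss, the level will rise toward this value.)

3.32 m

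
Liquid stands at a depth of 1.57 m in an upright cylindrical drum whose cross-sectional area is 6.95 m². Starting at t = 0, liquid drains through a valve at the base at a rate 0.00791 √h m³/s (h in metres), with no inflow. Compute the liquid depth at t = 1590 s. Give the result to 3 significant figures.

With no inflow, A dh/dt = −0.00791 √h.
This is separable: 2 d(√h)/dt = −0.00791/A, so √h = √h₀ − (0.00791/(2A)) t.
√h = √1.57 − 0.00791·1590/(2·6.95) = 1.2530 − 0.90481 = 0.34818.
h = 0.34818² = 0.12123 m.

0.121 m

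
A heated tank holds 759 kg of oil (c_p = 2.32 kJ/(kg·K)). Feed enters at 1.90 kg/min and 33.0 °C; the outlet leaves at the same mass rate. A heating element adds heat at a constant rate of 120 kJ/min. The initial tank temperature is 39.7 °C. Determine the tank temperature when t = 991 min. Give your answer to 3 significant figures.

58.5 °C

M c_p dT/dt = ṁ c_p (T_in − T) + Q̇.
Rearrange: dT/dt = (T_ss − T)/τ with τ = M/ṁ = 399.47 min and T_ss = T_in + Q̇/(ṁ c_p) = 60.223 °C.
T approaches T_ss exponentially: T(t) = T_ss + (T₀ − T_ss) e^(−t/τ).
T(991) = 60.223 + (-20.523)·e^(−991/399.47) = 60.223 + (-20.523)·0.083679 = 58.506 °C.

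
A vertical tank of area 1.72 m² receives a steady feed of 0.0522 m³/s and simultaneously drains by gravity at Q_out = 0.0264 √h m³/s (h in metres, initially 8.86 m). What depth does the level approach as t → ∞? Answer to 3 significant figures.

3.91 m

Level balance: A dh/dt = 0.0522 − 0.0264 √h. Setting dh/dt = 0:
Q_in = 0.0264 √h_ss ⇒ √h_ss = 0.0522/0.0264 = 1.9773.
h_ss = 1.9773² = 3.9096 m. (Since h₀ = 8.86 m > h_ss, the level will fall toward this value.)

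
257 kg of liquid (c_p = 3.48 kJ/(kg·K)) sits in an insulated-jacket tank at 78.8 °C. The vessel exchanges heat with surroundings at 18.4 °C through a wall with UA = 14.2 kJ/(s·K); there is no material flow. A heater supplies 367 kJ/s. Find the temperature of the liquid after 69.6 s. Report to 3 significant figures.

First-law balance (no shaft work): M c_p dT/dt = −UA(T − T_amb) + Q̇.
dT/dt = (T_ss − T)/τ with T_ss = T_amb + Q̇/UA = 18.4 + 367/14.2 = 44.245 °C, τ = M c_p/UA = 257·3.48/14.2 = 62.983 s.
T approaches T_ss exponentially: T(t) = T_ss + (T₀ − T_ss) e^(−t/τ).
T(69.6) = 44.245 + (34.555)·0.33119 = 55.689 °C.

55.7 °C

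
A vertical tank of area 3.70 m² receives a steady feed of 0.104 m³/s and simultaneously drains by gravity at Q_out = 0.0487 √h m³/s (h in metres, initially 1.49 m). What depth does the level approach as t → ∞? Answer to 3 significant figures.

4.56 m

A dh/dt = Q_in − 0.0487 √h. Steady state requires inflow = outflow:
Q_in = 0.0487 √h_ss ⇒ √h_ss = 0.104/0.0487 = 2.1355.
h_ss = 2.1355² = 4.5605 m. (Since h₀ = 1.49 m < h_ss, the level will rise toward this value.)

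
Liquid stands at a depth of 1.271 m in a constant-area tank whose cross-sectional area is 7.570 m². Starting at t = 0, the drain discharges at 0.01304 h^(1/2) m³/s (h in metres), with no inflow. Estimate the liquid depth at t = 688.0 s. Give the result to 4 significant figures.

A dh/dt = −Q_out = −0.01304 √h.
Separate and integrate: 2(√h − √h₀) = −(0.01304/A) t.
√h = √1.271 − 0.01304·688.0/(2·7.570) = 1.12739 − 0.592571 = 0.534816.
h = 0.534816² = 0.286028 m.

0.2860 m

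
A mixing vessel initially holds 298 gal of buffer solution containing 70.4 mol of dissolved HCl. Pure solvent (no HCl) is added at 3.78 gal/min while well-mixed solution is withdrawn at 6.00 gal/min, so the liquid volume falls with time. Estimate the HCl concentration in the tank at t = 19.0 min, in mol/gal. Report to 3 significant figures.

0.182 mol/gal

Total volume: dV/dt = Q_in − Q_out = -2.2200 gal/min, so V(t) = 298 − 2.2200 t and V(19.0) = 255.82 gal.
Species balance (pure solvent in): dm/dt = −Q_out · m/V(t).
Separate: dm/m = −Q_out dt/V(t) ⇒ ln(m/m₀) = −(Q_out/(Q_in−Q_out)) ln(V/V₀).
m = m₀ (V₀/V)^(Q_out/(Q_in−Q_out)) = 70.4 × (298/255.82)^(-2.7027) = 46.605 mol.
C = m/V = 46.605/255.82 = 0.18218 mol/gal.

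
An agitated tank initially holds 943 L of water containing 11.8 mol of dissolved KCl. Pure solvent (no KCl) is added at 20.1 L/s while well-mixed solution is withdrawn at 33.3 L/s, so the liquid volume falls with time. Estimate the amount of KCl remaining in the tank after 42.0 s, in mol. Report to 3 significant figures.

1.26 mol

Let m(t) be the amount of KCl. Volume: V(t) = V₀ + (Q_in − Q_out) t = 943 − 13.200 t; V(42.0) = 388.60 L.
Solute balance: dm/dt = 0 − Q_out C = −Q_out m/V(t).
Separate: dm/m = −Q_out dt/V(t) ⇒ ln(m/m₀) = −(Q_out/(Q_in−Q_out)) ln(V/V₀).
m = m₀ (V₀/V)^(Q_out/(Q_in−Q_out)) = 11.8 × (943/388.60)^(-2.5227) = 1.2607 mol.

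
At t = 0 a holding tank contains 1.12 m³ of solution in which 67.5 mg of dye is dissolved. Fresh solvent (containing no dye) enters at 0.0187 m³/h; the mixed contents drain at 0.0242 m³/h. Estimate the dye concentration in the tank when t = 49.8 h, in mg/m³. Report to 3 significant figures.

23.2 mg/m³

Total volume: dV/dt = Q_in − Q_out = -0.0055000 m³/h, so V(t) = 1.12 − 0.0055000 t and V(49.8) = 0.84610 m³.
No dye enters, so dm/dt = −Q_out · (m/V).
Separate: dm/m = −Q_out dt/V(t) ⇒ ln(m/m₀) = −(Q_out/(Q_in−Q_out)) ln(V/V₀).
m = m₀ (V₀/V)^(Q_out/(Q_in−Q_out)) = 67.5 × (1.12/0.84610)^(-4.4000) = 19.652 mg.
C = m/V = 19.652/0.84610 = 23.226 mg/m³.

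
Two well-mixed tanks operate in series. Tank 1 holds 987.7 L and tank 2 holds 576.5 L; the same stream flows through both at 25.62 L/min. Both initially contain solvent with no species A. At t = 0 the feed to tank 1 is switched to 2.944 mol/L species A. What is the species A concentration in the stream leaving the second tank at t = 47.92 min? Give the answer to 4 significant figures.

1.394 mol/L

Each tank obeys Vᵢ dCᵢ/dt = Q(Cᵢ₋₁ − Cᵢ), so τᵢ = Vᵢ/Q.
τ₁ = 987.7/25.62 = 38.5519 min; τ₂ = 576.5/25.62 = 22.5020 min.
Tank 1: C₁ = C_in(1 − e^(−t/τ₁)). Tank 2 (τ₁ ≠ τ₂): C₂ = C_in[1 − (τ₁ e^(−t/τ₁) − τ₂ e^(−t/τ₂))/(τ₁ − τ₂)].
At t = 47.92: e^(−t/τ₁) = 0.288518, e^(−t/τ₂) = 0.118886.
C₂ = 2.944·[1 − (38.5519·0.288518 − 22.5020·0.118886)/(16.0500)] = 2.944·0.473659 = 1.39445 mol/L.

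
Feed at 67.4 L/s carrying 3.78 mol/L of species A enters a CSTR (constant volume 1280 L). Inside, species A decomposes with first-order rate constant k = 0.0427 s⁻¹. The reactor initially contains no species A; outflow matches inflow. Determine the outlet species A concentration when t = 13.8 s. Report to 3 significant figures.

V dC/dt = Q(C_in − C) − k V C.
dC/dt = (Q/V) C_in − (Q/V + k) C; effective rate a = Q/V + k = 0.052656 + 0.0427 = 0.095356 s⁻¹.
C_ss = Q C_in/(Q + kV) = 2.0873 mol/L; C(t) = C_ss + (C₀ − C_ss) e^(−a t).
C(13.8) = 2.0873 + (-2.0873)·e^(−0.095356·13.8) = 2.0873 + (-2.0873)·0.26823 = 1.5275 mol/L.

1.53 mol/L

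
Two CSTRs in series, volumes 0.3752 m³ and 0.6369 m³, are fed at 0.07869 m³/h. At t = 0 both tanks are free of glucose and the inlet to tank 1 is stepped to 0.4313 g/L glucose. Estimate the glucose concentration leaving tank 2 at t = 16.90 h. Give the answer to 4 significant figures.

Species balance on tank i: dCᵢ/dt = (Cᵢ₋₁ − Cᵢ)/τᵢ with τᵢ = Vᵢ/Q.
τ₁ = 0.3752/0.07869 = 4.76808 h; τ₂ = 0.6369/0.07869 = 8.09379 h.
Solving the cascade with C₁(0)=C₂(0)=0 gives C₂(t) = C_in[1 − (τ₁ e^(−t/τ₁) − τ₂ e^(−t/τ₂))/(τ₁ − τ₂)].
At t = 16.90: e^(−t/τ₁) = 0.0288858, e^(−t/τ₂) = 0.123932.
C₂ = 0.4313·[1 − (4.76808·0.0288858 − 8.09379·0.123932)/(-3.32571)] = 0.4313·0.739800 = 0.319076 g/L.

0.3191 g/L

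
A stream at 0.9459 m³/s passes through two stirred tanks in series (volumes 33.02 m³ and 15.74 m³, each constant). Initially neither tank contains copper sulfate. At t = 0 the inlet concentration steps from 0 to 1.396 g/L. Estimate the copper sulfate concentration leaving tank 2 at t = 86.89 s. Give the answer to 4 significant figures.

Time constants: τᵢ = Vᵢ/Q for each well-mixed tank.
τ₁ = 33.02/0.9459 = 34.9086 s; τ₂ = 15.74/0.9459 = 16.6402 s.
Tank 1: C₁ = C_in(1 − e^(−t/τ₁)). Tank 2 (τ₁ ≠ τ₂): C₂ = C_in[1 − (τ₁ e^(−t/τ₁) − τ₂ e^(−t/τ₂))/(τ₁ − τ₂)].
At t = 86.89: e^(−t/τ₁) = 0.0829867, e^(−t/τ₂) = 0.00539825.
C₂ = 1.396·[1 − (34.9086·0.0829867 − 16.6402·0.00539825)/(18.2683)] = 1.396·0.846340 = 1.18149 g/L.

1.181 g/L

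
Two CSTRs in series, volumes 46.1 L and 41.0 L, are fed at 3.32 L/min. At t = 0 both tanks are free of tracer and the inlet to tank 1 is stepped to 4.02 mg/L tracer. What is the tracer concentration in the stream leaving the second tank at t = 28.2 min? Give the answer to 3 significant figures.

2.55 mg/L

Each tank obeys Vᵢ dCᵢ/dt = Q(Cᵢ₋₁ − Cᵢ), so τᵢ = Vᵢ/Q.
τ₁ = 46.1/3.32 = 13.886 min; τ₂ = 41.0/3.32 = 12.349 min.
Solving the cascade with C₁(0)=C₂(0)=0 gives C₂(t) = C_in[1 − (τ₁ e^(−t/τ₁) − τ₂ e^(−t/τ₂))/(τ₁ − τ₂)].
At t = 28.2: e^(−t/τ₁) = 0.13122, e^(−t/τ₂) = 0.10193.
C₂ = 4.02·[1 − (13.886·0.13122 − 12.349·0.10193)/(1.5361)] = 4.02·0.63329 = 2.5458 mg/L.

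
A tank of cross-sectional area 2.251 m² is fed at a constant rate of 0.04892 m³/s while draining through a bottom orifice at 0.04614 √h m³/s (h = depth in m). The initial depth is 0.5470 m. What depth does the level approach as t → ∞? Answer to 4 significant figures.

Volume balance on the tank: A dh/dt = Q_in − 0.04614 √h. At steady state dh/dt = 0:
Q_in = 0.04614 √h_ss ⇒ √h_ss = 0.04892/0.04614 = 1.06025.
h_ss = 1.06025² = 1.12413 m. (Since h₀ = 0.5470 m < h_ss, the level will rise toward this value.)

1.124 m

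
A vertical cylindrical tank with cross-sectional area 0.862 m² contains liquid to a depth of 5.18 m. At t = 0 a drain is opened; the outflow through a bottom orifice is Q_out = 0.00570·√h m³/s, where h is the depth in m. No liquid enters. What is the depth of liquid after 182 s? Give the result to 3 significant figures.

A dh/dt = −Q_out = −0.00570 √h.
∫ h^(−1/2) dh = −(0.00570/A) ∫ dt, giving 2√h = 2√h₀ − (0.00570/A) t.
√h = √5.18 − 0.00570·182/(2·0.862) = 2.2760 − 0.60174 = 1.6742.
h = 1.6742² = 2.8030 m.

2.80 m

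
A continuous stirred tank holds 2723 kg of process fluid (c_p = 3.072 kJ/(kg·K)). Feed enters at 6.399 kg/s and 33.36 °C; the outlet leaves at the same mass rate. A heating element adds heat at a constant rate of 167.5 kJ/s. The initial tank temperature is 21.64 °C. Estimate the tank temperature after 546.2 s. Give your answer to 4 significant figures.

M c_p dT/dt = ṁ c_p (T_in − T) + Q̇.
Rearrange: dT/dt = (T_ss − T)/τ with τ = M/ṁ = 425.535 s and T_ss = T_in + Q̇/(ṁ c_p) = 41.8808 °C.
This is linear first-order; T(t) = T_ss + (T₀ − T_ss) e^(−t/τ).
T(546.2) = 41.8808 + (-20.2408)·e^(−546.2/425.535) = 41.8808 + (-20.2408)·0.277049 = 36.2731 °C.

36.27 °C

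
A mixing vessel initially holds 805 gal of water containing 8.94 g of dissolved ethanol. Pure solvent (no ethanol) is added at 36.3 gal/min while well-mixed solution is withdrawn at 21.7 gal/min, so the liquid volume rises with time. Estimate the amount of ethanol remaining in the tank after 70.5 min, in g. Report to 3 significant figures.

Total volume: dV/dt = Q_in − Q_out = 14.600 gal/min, so V(t) = 805 + 14.600 t and V(70.5) = 1834.3 gal.
Species balance (pure solvent in): dm/dt = −Q_out · m/V(t).
dm/m = −Q_out dt/(V₀ + 14.600 t); integrating gives ln(m/m₀) = −(Q_out/(Q_in−Q_out)) ln(V/V₀).
m = m₀ (V₀/V)^(Q_out/(Q_in−Q_out)) = 8.94 × (805/1834.3)^(1.4863) = 2.6286 g.

2.63 g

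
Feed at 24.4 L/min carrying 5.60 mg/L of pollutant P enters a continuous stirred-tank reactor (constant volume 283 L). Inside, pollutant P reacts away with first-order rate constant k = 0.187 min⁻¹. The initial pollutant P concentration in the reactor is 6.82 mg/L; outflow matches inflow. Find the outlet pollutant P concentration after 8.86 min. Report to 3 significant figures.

2.22 mg/L

Species balance: V dC/dt = Q C_in − Q C − k V C.
dC/dt = (Q/V) C_in − (Q/V + k) C; effective rate a = Q/V + k = 0.086219 + 0.187 = 0.27322 min⁻¹.
C_ss = Q C_in/(Q + kV) = 1.7672 mg/L; C(t) = C_ss + (C₀ − C_ss) e^(−a t).
C(8.86) = 1.7672 + (5.0528)·e^(−0.27322·8.86) = 1.7672 + (5.0528)·0.088858 = 2.2162 mg/L.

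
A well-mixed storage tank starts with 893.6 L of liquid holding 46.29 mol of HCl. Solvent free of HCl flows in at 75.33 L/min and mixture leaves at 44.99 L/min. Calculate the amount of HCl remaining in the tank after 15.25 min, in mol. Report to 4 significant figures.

24.93 mol

Total volume: dV/dt = Q_in − Q_out = 30.3400 L/min, so V(t) = 893.6 + 30.3400 t and V(15.25) = 1356.28 L.
Solute balance: dm/dt = 0 − Q_out C = −Q_out m/V(t).
Separate: dm/m = −Q_out dt/V(t) ⇒ ln(m/m₀) = −(Q_out/(Q_in−Q_out)) ln(V/V₀).
m = m₀ (V₀/V)^(Q_out/(Q_in−Q_out)) = 46.29 × (893.6/1356.28)^(1.48286) = 24.9334 mol.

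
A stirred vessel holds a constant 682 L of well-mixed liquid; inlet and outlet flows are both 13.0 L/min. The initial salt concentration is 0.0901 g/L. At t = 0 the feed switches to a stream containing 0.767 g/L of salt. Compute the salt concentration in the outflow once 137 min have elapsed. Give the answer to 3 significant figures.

Transient balance on the dissolved component: V dC/dt = Q(C_in − C).
Rewrite as dC/dt + C/τ = C_in/τ, τ = V/Q = 52.462 min.
Integrating: C(t) = C_in + (C₀ − C_in) e^(−t/τ).
C(137) = 0.767 + (0.0901 − 0.767)·e^(−137/52.462) = 0.767 + (-0.67690)·0.073429 = 0.71730 g/L.

0.717 g/L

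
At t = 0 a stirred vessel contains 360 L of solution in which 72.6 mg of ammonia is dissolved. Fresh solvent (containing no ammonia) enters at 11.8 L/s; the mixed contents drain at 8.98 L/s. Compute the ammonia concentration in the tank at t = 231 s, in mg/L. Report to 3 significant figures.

Total volume: dV/dt = Q_in − Q_out = 2.8200 L/s, so V(t) = 360 + 2.8200 t and V(231) = 1011.4 L.
Species balance (pure solvent in): dm/dt = −Q_out · m/V(t).
dm/m = −Q_out dt/(V₀ + 2.8200 t); integrating gives ln(m/m₀) = −(Q_out/(Q_in−Q_out)) ln(V/V₀).
m = m₀ (V₀/V)^(Q_out/(Q_in−Q_out)) = 72.6 × (360/1011.4)^(3.1844) = 2.7060 mg.
C = m/V = 2.7060/1011.4 = 0.0026754 mg/L.

0.00268 mg/L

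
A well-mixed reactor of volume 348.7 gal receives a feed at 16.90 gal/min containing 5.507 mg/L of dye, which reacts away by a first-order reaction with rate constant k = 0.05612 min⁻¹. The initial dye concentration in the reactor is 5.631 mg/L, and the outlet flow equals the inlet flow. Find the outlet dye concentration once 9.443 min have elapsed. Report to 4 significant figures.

3.699 mg/L

Accumulation = in − out − consumed: V dC/dt = Q C_in − Q C − k V C.
dC/dt = (Q/V) C_in − (Q/V + k) C; effective rate a = Q/V + k = 0.0484657 + 0.05612 = 0.104586 min⁻¹.
C_ss = Q C_in/(Q + kV) = 2.55198 mg/L; C(t) = C_ss + (C₀ − C_ss) e^(−a t).
C(9.443) = 2.55198 + (3.07902)·e^(−0.104586·9.443) = 2.55198 + (3.07902)·0.372468 = 3.69882 mg/L.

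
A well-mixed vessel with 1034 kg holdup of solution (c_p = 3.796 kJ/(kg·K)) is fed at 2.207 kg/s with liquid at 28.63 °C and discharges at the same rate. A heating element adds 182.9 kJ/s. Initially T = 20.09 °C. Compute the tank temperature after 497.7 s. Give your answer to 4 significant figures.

39.96 °C

M c_p dT/dt = ṁ c_p (T_in − T) + Q̇.
Rearrange: dT/dt = (T_ss − T)/τ with τ = M/ṁ = 468.509 s and T_ss = T_in + Q̇/(ṁ c_p) = 50.4616 °C.
This is linear first-order; T(t) = T_ss + (T₀ − T_ss) e^(−t/τ).
T(497.7) = 50.4616 + (-30.3716)·e^(−497.7/468.509) = 50.4616 + (-30.3716)·0.345658 = 39.9634 °C.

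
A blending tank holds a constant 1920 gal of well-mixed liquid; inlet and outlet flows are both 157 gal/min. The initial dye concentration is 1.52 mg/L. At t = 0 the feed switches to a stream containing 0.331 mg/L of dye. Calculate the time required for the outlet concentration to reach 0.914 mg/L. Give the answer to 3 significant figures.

Species balance: V dC/dt = Q(C_in − C) ⇒ τ = V/Q = 12.229 min.
C(t) = C_in + (C₀ − C_in) e^(−t/τ). Set C = 0.914 and solve for t:
e^(−t/τ) = (C − C_in)/(C₀ − C_in) = (0.914 − 0.331)/(1.52 − 0.331) = 0.49033
t = −τ ln(…) = 12.229 × 0.71268 = 8.7156 min.

8.72 min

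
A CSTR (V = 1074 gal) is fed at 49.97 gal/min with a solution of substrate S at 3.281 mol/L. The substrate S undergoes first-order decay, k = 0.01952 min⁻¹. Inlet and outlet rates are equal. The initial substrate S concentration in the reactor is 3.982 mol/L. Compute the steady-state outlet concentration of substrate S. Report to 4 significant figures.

Accumulation = in − out − consumed: V dC/dt = Q C_in − Q C − k V C.
Steady state (dC/dt = 0): C_ss = Q C_in/(Q + kV) = C_in/(1 + kV/Q).
C_ss = 49.97·3.281/(49.97 + 0.01952·1074) = 163.952/70.9345 = 2.31131 mol/L.

2.311 mol/L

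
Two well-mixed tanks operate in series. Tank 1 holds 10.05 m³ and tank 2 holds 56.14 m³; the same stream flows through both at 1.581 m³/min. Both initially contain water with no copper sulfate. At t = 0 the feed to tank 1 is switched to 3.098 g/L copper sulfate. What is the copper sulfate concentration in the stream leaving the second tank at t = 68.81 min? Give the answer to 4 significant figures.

2.555 g/L

Species balance on tank i: dCᵢ/dt = (Cᵢ₋₁ − Cᵢ)/τᵢ with τᵢ = Vᵢ/Q.
τ₁ = 10.05/1.581 = 6.35674 min; τ₂ = 56.14/1.581 = 35.5092 min.
Solving the cascade with C₁(0)=C₂(0)=0 gives C₂(t) = C_in[1 − (τ₁ e^(−t/τ₁) − τ₂ e^(−t/τ₂))/(τ₁ − τ₂)].
At t = 68.81: e^(−t/τ₁) = 1.99011e-05, e^(−t/τ₂) = 0.144019.
C₂ = 3.098·[1 − (6.35674·1.99011e-05 − 35.5092·0.144019)/(-29.1524)] = 3.098·0.824582 = 2.55455 g/L.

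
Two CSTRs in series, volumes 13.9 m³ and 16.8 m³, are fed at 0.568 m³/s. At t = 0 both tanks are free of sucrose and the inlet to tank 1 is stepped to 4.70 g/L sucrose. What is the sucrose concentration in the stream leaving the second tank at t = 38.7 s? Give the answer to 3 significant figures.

1.98 g/L

Time constants: τᵢ = Vᵢ/Q for each well-mixed tank.
τ₁ = 13.9/0.568 = 24.472 s; τ₂ = 16.8/0.568 = 29.577 s.
Solving the cascade with C₁(0)=C₂(0)=0 gives C₂(t) = C_in[1 − (τ₁ e^(−t/τ₁) − τ₂ e^(−t/τ₂))/(τ₁ − τ₂)].
At t = 38.7: e^(−t/τ₁) = 0.20568, e^(−t/τ₂) = 0.27024.
C₂ = 4.70·[1 − (24.472·0.20568 − 29.577·0.27024)/(-5.1056)] = 4.70·0.42032 = 1.9755 g/L.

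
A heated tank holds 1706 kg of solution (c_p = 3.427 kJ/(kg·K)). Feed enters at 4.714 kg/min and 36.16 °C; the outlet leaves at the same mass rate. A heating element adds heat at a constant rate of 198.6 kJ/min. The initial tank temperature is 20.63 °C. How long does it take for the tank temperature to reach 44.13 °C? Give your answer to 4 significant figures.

673.8 min

Unsteady energy balance on the tank contents: M c_p dT/dt = ṁ c_p (T_in − T) + 198.6.
τ = M/ṁ = 361.901 min; T_ss = T_in + Q̇/(ṁ c_p) = 48.4535 °C.
T(t) = T_ss + (T₀ − T_ss) e^(−t/τ). Set T = 44.13:
e^(−t/τ) = (44.13 − 48.4535)/(20.63 − 48.4535) = 0.155390
t = −361.901 · ln(0.155390) = 673.792 min.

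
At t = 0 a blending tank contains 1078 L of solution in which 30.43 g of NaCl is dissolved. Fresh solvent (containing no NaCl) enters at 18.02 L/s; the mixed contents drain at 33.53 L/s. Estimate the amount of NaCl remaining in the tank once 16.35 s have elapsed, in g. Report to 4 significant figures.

17.04 g

Let m(t) be the amount of NaCl. Volume: V(t) = V₀ + (Q_in − Q_out) t = 1078 − 15.5100 t; V(16.35) = 824.411 L.
No NaCl enters, so dm/dt = −Q_out · (m/V).
dm/m = −Q_out dt/(V₀ − 15.5100 t); integrating gives ln(m/m₀) = −(Q_out/(Q_in−Q_out)) ln(V/V₀).
m = m₀ (V₀/V)^(Q_out/(Q_in−Q_out)) = 30.43 × (1078/824.411)^(-2.16183) = 17.0413 g.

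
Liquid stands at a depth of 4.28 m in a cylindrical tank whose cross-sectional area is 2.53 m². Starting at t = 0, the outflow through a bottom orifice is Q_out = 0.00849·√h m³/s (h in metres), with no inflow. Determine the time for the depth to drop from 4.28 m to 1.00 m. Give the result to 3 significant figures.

637 s

With no inflow, A dh/dt = −0.00849 √h.
This is separable: 2 d(√h)/dt = −0.00849/A, so √h = √h₀ − (0.00849/(2A)) t.
t = 2A(√h₀ − √h)/0.00849 = 2·2.53·(√4.28 − √1.00)/0.00849
  = 5.0600 × (2.0688 − 1.0000) / 0.00849 = 637.01 s.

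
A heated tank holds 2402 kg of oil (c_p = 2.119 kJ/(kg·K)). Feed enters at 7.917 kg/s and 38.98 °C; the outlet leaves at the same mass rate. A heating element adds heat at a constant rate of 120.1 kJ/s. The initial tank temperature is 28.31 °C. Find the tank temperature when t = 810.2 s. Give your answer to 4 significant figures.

44.90 °C

M c_p dT/dt = ṁ c_p (T_in − T) + Q̇.
τ = M/ṁ = 303.398 s; T_ss = T_in + Q̇/(ṁ c_p) = 38.98 + 120.1/(7.917·2.119) = 46.1390 °C.
T approaches T_ss exponentially: T(t) = T_ss + (T₀ − T_ss) e^(−t/τ).
T(810.2) = 46.1390 + (-17.8290)·e^(−810.2/303.398) = 46.1390 + (-17.8290)·0.0692230 = 44.9048 °C.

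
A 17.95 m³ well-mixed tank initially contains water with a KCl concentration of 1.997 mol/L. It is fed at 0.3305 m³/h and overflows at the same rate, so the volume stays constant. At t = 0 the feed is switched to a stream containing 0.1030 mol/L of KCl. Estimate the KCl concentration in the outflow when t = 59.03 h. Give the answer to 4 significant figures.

0.7418 mol/L

Unsteady species balance (constant V, well mixed): V dC/dt = Q(C_in − C).
Rewrite as dC/dt + C/τ = C_in/τ, τ = V/Q = 54.3116 h.
C approaches C_in exponentially: C(t) = C_in + (C₀ − C_in) e^(−t/τ).
C(59.03) = 0.1030 + (1.997 − 0.1030)·e^(−59.03/54.3116) = 0.1030 + (1.89400)·0.337269 = 0.741787 mol/L.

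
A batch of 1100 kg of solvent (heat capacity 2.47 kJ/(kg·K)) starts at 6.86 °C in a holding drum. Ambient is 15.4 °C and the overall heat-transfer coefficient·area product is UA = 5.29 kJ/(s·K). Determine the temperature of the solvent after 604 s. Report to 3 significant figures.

M c_p dT/dt = −UA(T − T_amb).
dT/dt = (T_ss − T)/τ with T_ss = T_amb = 15.400 °C, τ = M c_p/UA = 1100·2.47/5.29 = 513.61 s.
Integrating: T(t) = T_ss + (T₀ − T_ss) e^(−t/τ).
T(604) = 15.400 + (-8.5400)·0.30851 = 12.765 °C.

12.8 °C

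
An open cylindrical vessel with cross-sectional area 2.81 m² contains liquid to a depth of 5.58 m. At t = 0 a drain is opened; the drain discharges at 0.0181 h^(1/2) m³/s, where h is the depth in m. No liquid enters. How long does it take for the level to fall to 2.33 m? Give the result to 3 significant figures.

260 s

With no inflow, A dh/dt = −0.0181 √h.
∫ h^(−1/2) dh = −(0.0181/A) ∫ dt, giving 2√h = 2√h₀ − (0.0181/A) t.
t = 2A(√h₀ − √h)/0.0181 = 2·2.81·(√5.58 − √2.33)/0.0181
  = 5.6200 × (2.3622 − 1.5264) / 0.0181 = 259.50 s.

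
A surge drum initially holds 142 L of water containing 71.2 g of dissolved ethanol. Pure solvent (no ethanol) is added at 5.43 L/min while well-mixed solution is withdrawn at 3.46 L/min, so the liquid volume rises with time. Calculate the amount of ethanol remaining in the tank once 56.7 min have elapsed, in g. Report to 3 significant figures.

25.7 g

Total volume: dV/dt = Q_in − Q_out = 1.9700 L/min, so V(t) = 142 + 1.9700 t and V(56.7) = 253.70 L.
Species balance (pure solvent in): dm/dt = −Q_out · m/V(t).
Separate: dm/m = −Q_out dt/V(t) ⇒ ln(m/m₀) = −(Q_out/(Q_in−Q_out)) ln(V/V₀).
m = m₀ (V₀/V)^(Q_out/(Q_in−Q_out)) = 71.2 × (142/253.70)^(1.7563) = 25.694 g.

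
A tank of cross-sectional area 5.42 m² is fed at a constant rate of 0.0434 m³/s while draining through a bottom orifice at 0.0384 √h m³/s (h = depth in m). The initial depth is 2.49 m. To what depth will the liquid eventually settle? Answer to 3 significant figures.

Level balance: A dh/dt = 0.0434 − 0.0384 √h. Setting dh/dt = 0:
Q_in = 0.0384 √h_ss ⇒ √h_ss = 0.0434/0.0384 = 1.1302.
h_ss = 1.1302² = 1.2774 m. (Since h₀ = 2.49 m > h_ss, the level will fall toward this value.)

1.28 m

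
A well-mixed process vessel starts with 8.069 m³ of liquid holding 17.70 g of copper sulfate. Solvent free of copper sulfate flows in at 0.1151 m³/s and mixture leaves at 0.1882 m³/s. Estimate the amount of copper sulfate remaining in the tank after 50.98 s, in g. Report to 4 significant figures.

Total volume: dV/dt = Q_in − Q_out = -0.0731000 m³/s, so V(t) = 8.069 − 0.0731000 t and V(50.98) = 4.34236 m³.
Species balance (pure solvent in): dm/dt = −Q_out · m/V(t).
Separate: dm/m = −Q_out dt/V(t) ⇒ ln(m/m₀) = −(Q_out/(Q_in−Q_out)) ln(V/V₀).
m = m₀ (V₀/V)^(Q_out/(Q_in−Q_out)) = 17.70 × (8.069/4.34236)^(-2.57456) = 3.59068 g.

3.591 g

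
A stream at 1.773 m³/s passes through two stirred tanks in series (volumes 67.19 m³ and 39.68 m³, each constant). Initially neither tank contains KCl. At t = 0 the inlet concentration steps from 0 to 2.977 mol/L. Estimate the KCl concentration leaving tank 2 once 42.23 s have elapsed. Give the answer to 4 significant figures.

1.242 mol/L

Time constants: τᵢ = Vᵢ/Q for each well-mixed tank.
τ₁ = 67.19/1.773 = 37.8962 s; τ₂ = 39.68/1.773 = 22.3801 s.
Tank 1: C₁ = C_in(1 − e^(−t/τ₁)). Tank 2 (τ₁ ≠ τ₂): C₂ = C_in[1 − (τ₁ e^(−t/τ₁) − τ₂ e^(−t/τ₂))/(τ₁ − τ₂)].
At t = 42.23: e^(−t/τ₁) = 0.328125, e^(−t/τ₂) = 0.151535.
C₂ = 2.977·[1 − (37.8962·0.328125 − 22.3801·0.151535)/(15.5161)] = 2.977·0.417163 = 1.24189 mol/L.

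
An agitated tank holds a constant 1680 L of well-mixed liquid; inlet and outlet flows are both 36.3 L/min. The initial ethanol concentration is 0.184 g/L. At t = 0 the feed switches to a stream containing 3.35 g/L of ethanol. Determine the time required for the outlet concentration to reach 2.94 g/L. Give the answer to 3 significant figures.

Species balance: V dC/dt = Q(C_in − C) ⇒ τ = V/Q = 46.281 min.
C(t) = C_in + (C₀ − C_in) e^(−t/τ). Set C = 2.94 and solve for t:
e^(−t/τ) = (C − C_in)/(C₀ − C_in) = (2.94 − 3.35)/(0.184 − 3.35) = 0.12950
t = −τ ln(…) = 46.281 × 2.0441 = 94.601 min.

94.6 min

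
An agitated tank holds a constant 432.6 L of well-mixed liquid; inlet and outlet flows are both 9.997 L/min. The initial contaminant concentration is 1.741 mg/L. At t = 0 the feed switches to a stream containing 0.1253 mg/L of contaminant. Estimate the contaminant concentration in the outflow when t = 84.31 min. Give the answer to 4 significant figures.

Accumulation = in − out for the solute gives V dC/dt = Q(C_in − C).
So dC/dt = (C_in − C)/τ with τ = V/Q = 432.6/9.997 = 43.2730 min.
Solution: C(t) = C_in + (C₀ − C_in) e^(−t/τ).
C(84.31) = 0.1253 + (1.741 − 0.1253)·e^(−84.31/43.2730) = 0.1253 + (1.61570)·0.142512 = 0.355557 mg/L.

0.3556 mg/L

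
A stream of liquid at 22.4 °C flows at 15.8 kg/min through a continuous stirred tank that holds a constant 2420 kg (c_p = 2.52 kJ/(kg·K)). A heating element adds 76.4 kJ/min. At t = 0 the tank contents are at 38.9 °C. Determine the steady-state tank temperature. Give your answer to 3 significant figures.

24.3 °C

Unsteady energy balance on the tank contents: M c_p dT/dt = ṁ c_p (T_in − T) + 76.4.
At steady state dT/dt = 0 ⇒ T_ss = T_in + Q̇/(ṁ c_p) = 22.4 + 76.4/(15.8·2.52) = 24.319 °C.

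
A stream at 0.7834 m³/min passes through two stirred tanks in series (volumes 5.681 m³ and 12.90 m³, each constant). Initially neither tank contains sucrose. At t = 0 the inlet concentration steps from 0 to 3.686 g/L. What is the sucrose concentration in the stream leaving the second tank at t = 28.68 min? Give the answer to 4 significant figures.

2.587 g/L

Species balance on tank i: dCᵢ/dt = (Cᵢ₋₁ − Cᵢ)/τᵢ with τᵢ = Vᵢ/Q.
τ₁ = 5.681/0.7834 = 7.25172 min; τ₂ = 12.90/0.7834 = 16.4667 min.
Tank 1: C₁ = C_in(1 − e^(−t/τ₁)). Tank 2 (τ₁ ≠ τ₂): C₂ = C_in[1 − (τ₁ e^(−t/τ₁) − τ₂ e^(−t/τ₂))/(τ₁ − τ₂)].
At t = 28.68: e^(−t/τ₁) = 0.0191602, e^(−t/τ₂) = 0.175223.
C₂ = 3.686·[1 − (7.25172·0.0191602 − 16.4667·0.175223)/(-9.21496)] = 3.686·0.701964 = 2.58744 g/L.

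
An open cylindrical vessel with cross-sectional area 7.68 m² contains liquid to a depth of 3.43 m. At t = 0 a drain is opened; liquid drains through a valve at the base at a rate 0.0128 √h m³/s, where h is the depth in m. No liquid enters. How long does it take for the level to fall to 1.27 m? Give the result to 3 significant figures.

A dh/dt = −Q_out = −0.0128 √h.
∫ h^(−1/2) dh = −(0.0128/A) ∫ dt, giving 2√h = 2√h₀ − (0.0128/A) t.
t = 2A(√h₀ − √h)/0.0128 = 2·7.68·(√3.43 − √1.27)/0.0128
  = 15.360 × (1.8520 − 1.1269) / 0.0128 = 870.10 s.

870 s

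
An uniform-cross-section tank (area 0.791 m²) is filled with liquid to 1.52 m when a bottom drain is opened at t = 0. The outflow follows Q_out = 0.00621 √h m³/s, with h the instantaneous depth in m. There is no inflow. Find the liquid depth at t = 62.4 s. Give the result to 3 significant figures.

With no inflow, A dh/dt = −0.00621 √h.
∫ h^(−1/2) dh = −(0.00621/A) ∫ dt, giving 2√h = 2√h₀ − (0.00621/A) t.
√h = √1.52 − 0.00621·62.4/(2·0.791) = 1.2329 − 0.24495 = 0.98794.
h = 0.98794² = 0.97602 m.

0.976 m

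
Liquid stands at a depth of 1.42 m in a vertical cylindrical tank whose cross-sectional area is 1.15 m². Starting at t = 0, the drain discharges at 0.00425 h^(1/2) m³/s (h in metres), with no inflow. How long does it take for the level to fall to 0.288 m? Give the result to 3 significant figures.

Mass balance (ρ constant): A dh/dt = −0.00425 √h.
Separate and integrate: 2(√h − √h₀) = −(0.00425/A) t.
t = 2A(√h₀ − √h)/0.00425 = 2·1.15·(√1.42 − √0.288)/0.00425
  = 2.3000 × (1.1916 − 0.53666) / 0.00425 = 354.46 s.

354 s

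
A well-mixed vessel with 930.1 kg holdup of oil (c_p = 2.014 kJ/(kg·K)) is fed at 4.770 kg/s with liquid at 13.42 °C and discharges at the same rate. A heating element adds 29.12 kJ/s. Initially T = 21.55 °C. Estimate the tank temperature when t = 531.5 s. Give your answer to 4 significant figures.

Unsteady energy balance on the tank contents: M c_p dT/dt = ṁ c_p (T_in − T) + 29.12.
Rearrange: dT/dt = (T_ss − T)/τ with τ = M/ṁ = 194.990 s and T_ss = T_in + Q̇/(ṁ c_p) = 16.4512 °C.
Solution: T(t) = T_ss + (T₀ − T_ss) e^(−t/τ).
T(531.5) = 16.4512 + (5.09881)·e^(−531.5/194.990) = 16.4512 + (5.09881)·0.0654946 = 16.7851 °C.

16.79 °C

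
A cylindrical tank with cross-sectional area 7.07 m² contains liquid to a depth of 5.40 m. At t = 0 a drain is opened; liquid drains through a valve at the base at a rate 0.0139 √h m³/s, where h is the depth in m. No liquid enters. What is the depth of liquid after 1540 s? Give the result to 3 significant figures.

0.656 m

Mass balance (ρ constant): A dh/dt = −0.0139 √h.
This is separable: 2 d(√h)/dt = −0.0139/A, so √h = √h₀ − (0.0139/(2A)) t.
√h = √5.40 − 0.0139·1540/(2·7.07) = 2.3238 − 1.5139 = 0.80993.
h = 0.80993² = 0.65598 m.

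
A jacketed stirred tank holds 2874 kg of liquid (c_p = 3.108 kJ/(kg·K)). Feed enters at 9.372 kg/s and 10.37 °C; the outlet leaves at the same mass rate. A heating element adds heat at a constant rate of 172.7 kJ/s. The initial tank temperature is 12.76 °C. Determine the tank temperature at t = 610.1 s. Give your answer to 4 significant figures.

Energy balance: M c_p dT/dt = ṁ c_p (T_in − T) + 172.7.
Rearrange: dT/dt = (T_ss − T)/τ with τ = M/ṁ = 306.658 s and T_ss = T_in + Q̇/(ṁ c_p) = 16.2990 °C.
This is linear first-order; T(t) = T_ss + (T₀ − T_ss) e^(−t/τ).
T(610.1) = 16.2990 + (-3.53897)·e^(−610.1/306.658) = 16.2990 + (-3.53897)·0.136762 = 15.8150 °C.

15.81 °C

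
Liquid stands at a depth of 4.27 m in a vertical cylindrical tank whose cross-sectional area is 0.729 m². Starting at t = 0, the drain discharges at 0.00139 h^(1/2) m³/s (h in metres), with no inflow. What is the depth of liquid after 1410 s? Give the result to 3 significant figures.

0.522 m

With no inflow, A dh/dt = −0.00139 √h.
This is separable: 2 d(√h)/dt = −0.00139/A, so √h = √h₀ − (0.00139/(2A)) t.
√h = √4.27 − 0.00139·1410/(2·0.729) = 2.0664 − 1.3442 = 0.72216.
h = 0.72216² = 0.52151 m.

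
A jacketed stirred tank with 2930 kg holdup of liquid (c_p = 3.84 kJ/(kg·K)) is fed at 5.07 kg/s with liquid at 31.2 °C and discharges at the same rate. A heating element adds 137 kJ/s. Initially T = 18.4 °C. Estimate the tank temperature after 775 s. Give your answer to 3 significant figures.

33.0 °C

First-law balance (no shaft work): M c_p dT/dt = ṁ c_p (T_in − T) + 137.
Rearrange: dT/dt = (T_ss − T)/τ with τ = M/ṁ = 577.91 s and T_ss = T_in + Q̇/(ṁ c_p) = 38.237 °C.
This is linear first-order; T(t) = T_ss + (T₀ − T_ss) e^(−t/τ).
T(775) = 38.237 + (-19.837)·e^(−775/577.91) = 38.237 + (-19.837)·0.26157 = 33.048 °C.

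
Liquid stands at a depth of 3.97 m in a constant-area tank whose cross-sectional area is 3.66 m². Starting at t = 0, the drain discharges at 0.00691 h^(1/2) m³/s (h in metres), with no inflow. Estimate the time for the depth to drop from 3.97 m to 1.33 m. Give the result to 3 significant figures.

889 s

With no inflow, A dh/dt = −0.00691 √h.
Separate and integrate: 2(√h − √h₀) = −(0.00691/A) t.
t = 2A(√h₀ − √h)/0.00691 = 2·3.66·(√3.97 − √1.33)/0.00691
  = 7.3200 × (1.9925 − 1.1533) / 0.00691 = 889.02 s.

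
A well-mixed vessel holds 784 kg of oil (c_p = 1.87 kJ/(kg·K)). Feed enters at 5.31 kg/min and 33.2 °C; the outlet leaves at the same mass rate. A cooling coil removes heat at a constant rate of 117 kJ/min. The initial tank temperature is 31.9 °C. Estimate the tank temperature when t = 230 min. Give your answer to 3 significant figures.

Energy balance: M c_p dT/dt = ṁ c_p (T_in − T) − 117.
Rearrange: dT/dt = (T_ss − T)/τ with τ = M/ṁ = 147.65 min and T_ss = T_in − Q̇/(ṁ c_p) = 21.417 °C.
This is linear first-order; T(t) = T_ss + (T₀ − T_ss) e^(−t/τ).
T(230) = 21.417 + (10.483)·e^(−230/147.65) = 21.417 + (10.483)·0.21060 = 23.625 °C.

23.6 °C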